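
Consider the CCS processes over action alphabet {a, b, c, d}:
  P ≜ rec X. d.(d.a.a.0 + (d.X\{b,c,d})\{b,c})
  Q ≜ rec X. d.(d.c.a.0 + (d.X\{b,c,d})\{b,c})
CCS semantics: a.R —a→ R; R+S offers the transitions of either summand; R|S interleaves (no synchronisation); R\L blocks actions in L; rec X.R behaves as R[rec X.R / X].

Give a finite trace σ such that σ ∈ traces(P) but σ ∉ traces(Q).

dda

Reachable graph of P (6 states):
  u0 = rec X. d.(d.a.a.0 + (d.X\{b,c,d})\{b,c}) has moves —d→ u1
  u1 = d.a.a.0 + (d.(rec X. d.(d.a.a.0 + (d.X\{b,c,d})\{b,c}))\{b,c,d})\{b,c} has moves —d→ u2, —d→ u3
  u2 = (rec X. d.(d.a.a.0 + (d.X\{b,c,d})\{b,c}))\{b,c,d}\{b,c} has moves ·
  u3 = a.a.0 has moves —a→ u4
  u4 = a.0 has moves —a→ u5
  u5 = 0 has moves ·
Reachable graph of Q (6 states):
  v0 = rec X. d.(d.c.a.0 + (d.X\{b,c,d})\{b,c}) has moves —d→ v1
  v1 = d.c.a.0 + (d.(rec X. d.(d.c.a.0 + (d.X\{b,c,d})\{b,c}))\{b,c,d})\{b,c} has moves —d→ v2, —d→ v3
  v2 = (rec X. d.(d.c.a.0 + (d.X\{b,c,d})\{b,c}))\{b,c,d}\{b,c} has moves ·
  v3 = c.a.0 has moves —c→ v4
  v4 = a.0 has moves —a→ v5
  v5 = 0 has moves ·
Executing dda from P (initial set {u0}):
  step 1 (d): {u1}
  step 2 (d): {u2, u3}
  step 3 (a): {u4}
  ✓ P
Executing dda from Q (initial set {v0}):
  step 1 (d): {v1}
  step 2 (d): {v2, v3}
  step 3 (a): no successor for Q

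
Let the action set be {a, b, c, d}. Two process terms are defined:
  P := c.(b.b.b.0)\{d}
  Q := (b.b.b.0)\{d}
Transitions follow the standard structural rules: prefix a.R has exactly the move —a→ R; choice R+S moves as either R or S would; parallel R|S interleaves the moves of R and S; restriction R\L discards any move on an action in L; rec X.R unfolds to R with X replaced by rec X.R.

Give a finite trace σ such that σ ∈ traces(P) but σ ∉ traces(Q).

c

LTS(P): 5 reachable states
  s0 = c.(b.b.b.0)\{d} has moves -c-> s1
  s1 = (b.b.b.0)\{d} has moves -b-> s2
  s2 = (b.b.0)\{d} has moves -b-> s3
  s3 = (b.0)\{d} has moves -b-> s4
  s4 = 0\{d} has moves deadlocked
LTS(Q): 4 reachable states
  t0 = (b.b.b.0)\{d} has moves -b-> t1
  t1 = (b.b.0)\{d} has moves -b-> t2
  t2 = (b.0)\{d} has moves -b-> t3
  t3 = 0\{d} has moves deadlocked
Run σ = ⟨c⟩ on P: start {s0}
  step 1 (c): {s1}
  ✓ P
Run σ = ⟨c⟩ on Q: start {t0}
  step 1 (c): ∅ (Q stuck)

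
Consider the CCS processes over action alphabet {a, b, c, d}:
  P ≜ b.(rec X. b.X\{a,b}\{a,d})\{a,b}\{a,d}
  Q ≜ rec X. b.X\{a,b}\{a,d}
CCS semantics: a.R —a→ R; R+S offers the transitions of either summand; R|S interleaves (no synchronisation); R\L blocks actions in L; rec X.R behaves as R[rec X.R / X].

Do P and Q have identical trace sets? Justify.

YES

LTS(P): 2 reachable states
  u0 = b.(rec X. b.X\{a,b}\{a,d})\{a,b}\{a,d} | =b=> u1
  u1 = (rec X. b.X\{a,b}\{a,d})\{a,b}\{a,d} | stopped
LTS(Q): 2 reachable states
  v0 = rec X. b.X\{a,b}\{a,d} | =b=> v1
  v1 = (rec X. b.X\{a,b}\{a,d})\{a,b}\{a,d} | stopped
Coarsest stable partition (strong bisimilarity classes):
  B0 = {u0, v0}
  B1 = {u1, v1}
u0 ∈ B0, v0 ∈ B0 → same block
Bisimilar ⇒ trace-equivalent.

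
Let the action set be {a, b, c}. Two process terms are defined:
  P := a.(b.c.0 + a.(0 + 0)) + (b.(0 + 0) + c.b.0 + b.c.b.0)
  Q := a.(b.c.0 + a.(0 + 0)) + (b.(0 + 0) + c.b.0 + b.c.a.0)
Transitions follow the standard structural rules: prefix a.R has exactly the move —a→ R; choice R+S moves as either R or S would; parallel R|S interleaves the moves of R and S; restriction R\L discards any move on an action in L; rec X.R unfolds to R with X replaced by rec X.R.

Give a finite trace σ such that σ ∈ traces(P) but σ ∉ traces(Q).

bcb

LTS(P): 7 reachable states
  u0 = a.(b.c.0 + a.(0 + 0)) + (b.(0 + 0) + c.b.0 + b.c.b.0) has moves --a--▸ u1, --b--▸ u2, --b--▸ u3, --c--▸ u4
  u1 = b.c.0 + a.(0 + 0) has moves --a--▸ u2, --b--▸ u5
  u2 = 0 + 0 has moves ∅
  u3 = c.b.0 has moves --c--▸ u4
  u4 = b.0 has moves --b--▸ u6
  u5 = c.0 has moves --c--▸ u6
  u6 = 0 has moves ∅
LTS(Q): 8 reachable states
  v0 = a.(b.c.0 + a.(0 + 0)) + (b.(0 + 0) + c.b.0 + b.c.a.0) has moves --a--▸ v1, --b--▸ v2, --b--▸ v3, --c--▸ v4
  v1 = b.c.0 + a.(0 + 0) has moves --a--▸ v2, --b--▸ v5
  v2 = 0 + 0 has moves ∅
  v3 = c.a.0 has moves --c--▸ v6
  v4 = b.0 has moves --b--▸ v7
  v5 = c.0 has moves --c--▸ v7
  v6 = a.0 has moves --a--▸ v7
  v7 = 0 has moves ∅
Trace ⟨bcb⟩ through P, begin at {u0}:
  [1] b ⇒ {u2, u3}
  [2] c ⇒ {u4}
  [3] b ⇒ {u6}
  — P admits the full trace.
Trace ⟨bcb⟩ through Q, begin at {v0}:
  [1] b ⇒ {v2, v3}
  [2] c ⇒ {v6}
  [3] b ⇒ no successor for Q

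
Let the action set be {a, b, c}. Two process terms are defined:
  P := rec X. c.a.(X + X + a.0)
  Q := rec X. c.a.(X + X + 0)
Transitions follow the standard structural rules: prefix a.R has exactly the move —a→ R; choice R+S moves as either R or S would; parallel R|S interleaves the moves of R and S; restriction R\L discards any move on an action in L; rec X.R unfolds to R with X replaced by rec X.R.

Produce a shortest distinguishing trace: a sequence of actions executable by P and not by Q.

LTS(P): 4 reachable states
  m0 = rec X. c.a.(X + X + a.0) | --c--▸ m1
  m1 = a.((rec X. c.a.(X + X + a.0)) + (rec X. c.a.(X + X + a.0)) + a.0) | --a--▸ m2
  m2 = (rec X. c.a.(X + X + a.0)) + (rec X. c.a.(X + X + a.0)) + a.0 | --a--▸ m3, --c--▸ m1
  m3 = 0 | ·
LTS(Q): 3 reachable states
  n0 = rec X. c.a.(X + X + 0) | --c--▸ n1
  n1 = a.((rec X. c.a.(X + X + 0)) + (rec X. c.a.(X + X + 0)) + 0) | --a--▸ n2
  n2 = (rec X. c.a.(X + X + 0)) + (rec X. c.a.(X + X + 0)) + 0 | --c--▸ n1
Trace ⟨caa⟩ through P, begin at {m0}:
  [1] c ⇒ {m1}
  [2] a ⇒ {m2}
  [3] a ⇒ {m3}
  ✓ P
Trace ⟨caa⟩ through Q, begin at {n0}:
  [1] c ⇒ {n1}
  [2] a ⇒ {n2}
  [3] a ⇒ ∅  — Q cannot continue

caa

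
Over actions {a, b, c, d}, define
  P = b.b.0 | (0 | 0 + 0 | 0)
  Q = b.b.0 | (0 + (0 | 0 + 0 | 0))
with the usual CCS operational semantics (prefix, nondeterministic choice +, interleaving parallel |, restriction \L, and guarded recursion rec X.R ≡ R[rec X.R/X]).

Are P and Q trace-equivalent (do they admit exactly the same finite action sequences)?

YES

LTS(P): 3 reachable states
  p0 = b.b.0 | (0 | 0 + 0 | 0) → --b--▸ p1
  p1 = b.0 | (0 | 0 + 0 | 0) → --b--▸ p2
  p2 = 0 | (0 | 0 + 0 | 0) → deadlocked
LTS(Q): 3 reachable states
  q0 = b.b.0 | (0 + (0 | 0 + 0 | 0)) → --b--▸ q1
  q1 = b.0 | (0 + (0 | 0 + 0 | 0)) → --b--▸ q2
  q2 = 0 | (0 + (0 | 0 + 0 | 0)) → deadlocked
Partition-refinement fixed point:
  B0 = {p0, q0}
  B1 = {p1, q1}
  B2 = {p2, q2}
p0 ∈ B0, q0 ∈ B0 → same block
Bisimilar ⇒ trace-equivalent.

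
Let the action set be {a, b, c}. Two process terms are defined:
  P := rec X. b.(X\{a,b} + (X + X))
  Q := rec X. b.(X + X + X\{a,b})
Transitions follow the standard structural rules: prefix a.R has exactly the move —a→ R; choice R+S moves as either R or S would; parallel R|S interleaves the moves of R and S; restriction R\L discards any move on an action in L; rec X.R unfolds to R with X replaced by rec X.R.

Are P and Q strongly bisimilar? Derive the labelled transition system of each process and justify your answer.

YES

P's transition system — 2 states:
  s0 = rec X. b.(X\{a,b} + (X + X)) | —b→ s1
  s1 = (rec X. b.(X\{a,b} + (X + X)))\{a,b} + ((rec X. b.(X\{a,b} + (X + X))) + (rec X. b.(X\{a,b} + (X + X)))) | —b→ s1
Q's transition system — 2 states:
  t0 = rec X. b.(X + X + X\{a,b}) | —b→ t1
  t1 = (rec X. b.(X + X + X\{a,b})) + (rec X. b.(X + X + X\{a,b})) + (rec X. b.(X + X + X\{a,b}))\{a,b} | —b→ t1
Bisimilarity quotient blocks:
  B0 = {s0, s1, t0, t1}
s0 ∈ B0, t0 ∈ B0 → same block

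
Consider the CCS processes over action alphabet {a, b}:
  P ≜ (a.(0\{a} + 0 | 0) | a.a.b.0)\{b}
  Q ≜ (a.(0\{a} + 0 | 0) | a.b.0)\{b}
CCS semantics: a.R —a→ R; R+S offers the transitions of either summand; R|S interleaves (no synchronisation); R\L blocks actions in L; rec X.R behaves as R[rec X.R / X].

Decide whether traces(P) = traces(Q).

trace-distinct — witness ⟨aaa⟩

P's transition system — 6 states:
  s0 = (a.(0\{a} + 0 | 0) | a.a.b.0)\{b} → —a→ s1, —a→ s2
  s1 = ((0\{a} + 0 | 0) | a.a.b.0)\{b} → —a→ s3
  s2 = (a.(0\{a} + 0 | 0) | a.b.0)\{b} → —a→ s3, —a→ s4
  s3 = ((0\{a} + 0 | 0) | a.b.0)\{b} → —a→ s5
  s4 = (a.(0\{a} + 0 | 0) | b.0)\{b} → —a→ s5
  s5 = ((0\{a} + 0 | 0) | b.0)\{b} → (no moves)
Q's transition system — 4 states:
  t0 = (a.(0\{a} + 0 | 0) | a.b.0)\{b} → —a→ t1, —a→ t2
  t1 = ((0\{a} + 0 | 0) | a.b.0)\{b} → —a→ t3
  t2 = (a.(0\{a} + 0 | 0) | b.0)\{b} → —a→ t3
  t3 = ((0\{a} + 0 | 0) | b.0)\{b} → (no moves)
Run σ = ⟨aaa⟩ on P: start {s0}
  step 1 (a): {s1, s2}
  step 2 (a): {s3, s4}
  step 3 (a): {s5}
  ✓ P
Run σ = ⟨aaa⟩ on Q: start {t0}
  step 1 (a): {t1, t2}
  step 2 (a): {t3}
  step 3 (a): ∅  — Q cannot continue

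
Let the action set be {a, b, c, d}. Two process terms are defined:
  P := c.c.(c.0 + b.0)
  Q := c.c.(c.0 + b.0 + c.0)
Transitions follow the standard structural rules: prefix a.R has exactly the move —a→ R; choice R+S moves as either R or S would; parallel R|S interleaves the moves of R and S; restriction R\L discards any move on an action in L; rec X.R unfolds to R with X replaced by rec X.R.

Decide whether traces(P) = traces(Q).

traces(P) = traces(Q)

P's transition system — 4 states:
  s0 = c.c.(c.0 + b.0) → =c=> s1
  s1 = c.(c.0 + b.0) → =c=> s2
  s2 = c.0 + b.0 → =b=> s3, =c=> s3
  s3 = 0 → stopped
Q's transition system — 4 states:
  t0 = c.c.(c.0 + b.0 + c.0) → =c=> t1
  t1 = c.(c.0 + b.0 + c.0) → =c=> t2
  t2 = c.0 + b.0 + c.0 → =b=> t3, =c=> t3
  t3 = 0 → stopped
Coarsest stable partition (strong bisimilarity classes):
  B0 = {s0, t0}
  B1 = {s1, t1}
  B2 = {s2, t2}
  B3 = {s3, t3}
s0 ∈ B0, t0 ∈ B0 → same block
Bisimilar ⇒ trace-equivalent.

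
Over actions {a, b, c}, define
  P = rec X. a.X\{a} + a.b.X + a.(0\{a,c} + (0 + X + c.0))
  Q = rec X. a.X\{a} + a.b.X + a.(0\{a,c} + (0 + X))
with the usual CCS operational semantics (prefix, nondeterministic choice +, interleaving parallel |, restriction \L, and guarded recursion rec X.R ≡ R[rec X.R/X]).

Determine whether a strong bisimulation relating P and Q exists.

not bisimilar

LTS(P): 5 reachable states
  u0 = rec X. a.X\{a} + a.b.X + a.(0\{a,c} + (0 + X + c.0)) has moves —a→ u1, —a→ u2, —a→ u3
  u1 = (rec X. a.X\{a} + a.b.X + a.(0\{a,c} + (0 + X + c.0)))\{a} has moves ∅
  u2 = 0\{a,c} + (0 + (rec X. a.X\{a} + a.b.X + a.(0\{a,c} + (0 + X + c.0))) + c.0) has moves —a→ u1, —a→ u2, —a→ u3, —c→ u4
  u3 = b.(rec X. a.X\{a} + a.b.X + a.(0\{a,c} + (0 + X + c.0))) has moves —b→ u0
  u4 = 0 has moves ∅
LTS(Q): 4 reachable states
  v0 = rec X. a.X\{a} + a.b.X + a.(0\{a,c} + (0 + X)) has moves —a→ v1, —a→ v2, —a→ v3
  v1 = (rec X. a.X\{a} + a.b.X + a.(0\{a,c} + (0 + X)))\{a} has moves ∅
  v2 = 0\{a,c} + (0 + (rec X. a.X\{a} + a.b.X + a.(0\{a,c} + (0 + X)))) has moves —a→ v1, —a→ v2, —a→ v3
  v3 = b.(rec X. a.X\{a} + a.b.X + a.(0\{a,c} + (0 + X))) has moves —b→ v0
Coarsest stable partition (strong bisimilarity classes):
  B0 = {u0}
  B1 = {u2}
  B2 = {u1, u4, v1}
  B3 = {u3}
  B4 = {v0, v2}
  B5 = {v3}
u0 ∈ B0, v0 ∈ B4 → different blocks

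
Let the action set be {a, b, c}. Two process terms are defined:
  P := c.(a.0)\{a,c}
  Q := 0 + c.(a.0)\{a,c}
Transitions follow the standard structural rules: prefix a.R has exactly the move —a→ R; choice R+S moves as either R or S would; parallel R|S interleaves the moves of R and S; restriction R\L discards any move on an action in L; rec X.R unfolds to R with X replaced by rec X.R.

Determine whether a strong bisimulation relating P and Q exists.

P's transition system — 2 states:
  s0 = c.(a.0)\{a,c} → =c=> s1
  s1 = (a.0)\{a,c} → ∅
Q's transition system — 2 states:
  t0 = 0 + c.(a.0)\{a,c} → =c=> t1
  t1 = (a.0)\{a,c} → ∅
Partition-refinement fixed point:
  B0 = {s0, t0}
  B1 = {s1, t1}
s0 ∈ B0, t0 ∈ B0 → same block

YES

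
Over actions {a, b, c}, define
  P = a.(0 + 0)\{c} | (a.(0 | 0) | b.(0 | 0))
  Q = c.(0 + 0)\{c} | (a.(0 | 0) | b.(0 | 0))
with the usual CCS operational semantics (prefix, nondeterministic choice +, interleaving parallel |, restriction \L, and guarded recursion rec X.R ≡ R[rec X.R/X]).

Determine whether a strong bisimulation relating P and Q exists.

not bisimilar

P's transition system — 8 states:
  p0 = a.(0 + 0)\{c} | (a.(0 | 0) | b.(0 | 0)) ⊢ =a=> p1, =a=> p2, =b=> p3
  p1 = (0 + 0)\{c} | (a.(0 | 0) | b.(0 | 0)) ⊢ =a=> p4, =b=> p5
  p2 = a.(0 + 0)\{c} | (0 | 0 | b.(0 | 0)) ⊢ =a=> p4, =b=> p6
  p3 = a.(0 + 0)\{c} | (a.(0 | 0) | (0 | 0)) ⊢ =a=> p5, =a=> p6
  p4 = (0 + 0)\{c} | (0 | 0 | b.(0 | 0)) ⊢ =b=> p7
  p5 = (0 + 0)\{c} | (a.(0 | 0) | (0 | 0)) ⊢ =a=> p7
  p6 = a.(0 + 0)\{c} | (0 | 0 | (0 | 0)) ⊢ =a=> p7
  p7 = (0 + 0)\{c} | (0 | 0 | (0 | 0)) ⊢ stopped
Q's transition system — 8 states:
  q0 = c.(0 + 0)\{c} | (a.(0 | 0) | b.(0 | 0)) ⊢ =a=> q1, =b=> q2, =c=> q3
  q1 = c.(0 + 0)\{c} | (0 | 0 | b.(0 | 0)) ⊢ =b=> q4, =c=> q5
  q2 = c.(0 + 0)\{c} | (a.(0 | 0) | (0 | 0)) ⊢ =a=> q4, =c=> q6
  q3 = (0 + 0)\{c} | (a.(0 | 0) | b.(0 | 0)) ⊢ =a=> q5, =b=> q6
  q4 = c.(0 + 0)\{c} | (0 | 0 | (0 | 0)) ⊢ =c=> q7
  q5 = (0 + 0)\{c} | (0 | 0 | b.(0 | 0)) ⊢ =b=> q7
  q6 = (0 + 0)\{c} | (a.(0 | 0) | (0 | 0)) ⊢ =a=> q7
  q7 = (0 + 0)\{c} | (0 | 0 | (0 | 0)) ⊢ stopped
Bisimilarity quotient blocks:
  B0 = {p0}
  B1 = {p1, p2, q3}
  B2 = {p4, q5}
  B3 = {p7, q7}
  B4 = {p5, p6, q6}
  B5 = {p3}
  B6 = {q0}
  B7 = {q1}
  B8 = {q4}
  B9 = {q2}
p0 ∈ B0, q0 ∈ B6 → different blocks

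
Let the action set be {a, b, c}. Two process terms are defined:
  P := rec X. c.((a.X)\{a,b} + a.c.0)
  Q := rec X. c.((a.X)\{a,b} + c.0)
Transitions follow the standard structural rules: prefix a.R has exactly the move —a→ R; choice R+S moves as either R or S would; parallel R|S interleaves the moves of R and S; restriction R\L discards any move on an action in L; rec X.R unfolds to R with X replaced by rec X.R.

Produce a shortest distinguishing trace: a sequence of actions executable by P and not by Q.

ca

LTS(P): 4 reachable states
  u0 = rec X. c.((a.X)\{a,b} + a.c.0) | —c→ u1
  u1 = (a.(rec X. c.((a.X)\{a,b} + a.c.0)))\{a,b} + a.c.0 | —a→ u2
  u2 = c.0 | —c→ u3
  u3 = 0 | stopped
LTS(Q): 3 reachable states
  v0 = rec X. c.((a.X)\{a,b} + c.0) | —c→ v1
  v1 = (a.(rec X. c.((a.X)\{a,b} + c.0)))\{a,b} + c.0 | —c→ v2
  v2 = 0 | stopped
Executing ca from P (initial set {u0}):
  after c @ step 1: {u1}
  after a @ step 2: {u2}
  ✓ P
Executing ca from Q (initial set {v0}):
  after c @ step 1: {v1}
  after a @ step 2: ∅ (Q stuck)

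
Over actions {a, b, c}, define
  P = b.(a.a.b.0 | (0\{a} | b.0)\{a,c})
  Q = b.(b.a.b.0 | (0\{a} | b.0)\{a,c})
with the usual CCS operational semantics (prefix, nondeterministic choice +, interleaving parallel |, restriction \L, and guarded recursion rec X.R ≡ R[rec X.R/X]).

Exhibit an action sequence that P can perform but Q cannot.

ba

Reachable graph of P (9 states):
  s0 = b.(a.a.b.0 | (0\{a} | b.0)\{a,c}) ⊢ ··b··> s1
  s1 = a.a.b.0 | (0\{a} | b.0)\{a,c} ⊢ ··a··> s2, ··b··> s3
  s2 = a.b.0 | (0\{a} | b.0)\{a,c} ⊢ ··a··> s4, ··b··> s5
  s3 = a.a.b.0 | (0\{a} | 0)\{a,c} ⊢ ··a··> s5
  s4 = b.0 | (0\{a} | b.0)\{a,c} ⊢ ··b··> s6, ··b··> s7
  s5 = a.b.0 | (0\{a} | 0)\{a,c} ⊢ ··a··> s7
  s6 = 0 | (0\{a} | b.0)\{a,c} ⊢ ··b··> s8
  s7 = b.0 | (0\{a} | 0)\{a,c} ⊢ ··b··> s8
  s8 = 0 | (0\{a} | 0)\{a,c} ⊢ stopped
Reachable graph of Q (9 states):
  t0 = b.(b.a.b.0 | (0\{a} | b.0)\{a,c}) ⊢ ··b··> t1
  t1 = b.a.b.0 | (0\{a} | b.0)\{a,c} ⊢ ··b··> t2, ··b··> t3
  t2 = a.b.0 | (0\{a} | b.0)\{a,c} ⊢ ··a··> t4, ··b··> t5
  t3 = b.a.b.0 | (0\{a} | 0)\{a,c} ⊢ ··b··> t5
  t4 = b.0 | (0\{a} | b.0)\{a,c} ⊢ ··b··> t6, ··b··> t7
  t5 = a.b.0 | (0\{a} | 0)\{a,c} ⊢ ··a··> t7
  t6 = 0 | (0\{a} | b.0)\{a,c} ⊢ ··b··> t8
  t7 = b.0 | (0\{a} | 0)\{a,c} ⊢ ··b··> t8
  t8 = 0 | (0\{a} | 0)\{a,c} ⊢ stopped
Executing ba from P (initial set {s0}):
  step 1 (b): {s1}
  step 2 (a): {s2}
  ✓ P
Executing ba from Q (initial set {t0}):
  step 1 (b): {t1}
  step 2 (a): ∅  — Q cannot continue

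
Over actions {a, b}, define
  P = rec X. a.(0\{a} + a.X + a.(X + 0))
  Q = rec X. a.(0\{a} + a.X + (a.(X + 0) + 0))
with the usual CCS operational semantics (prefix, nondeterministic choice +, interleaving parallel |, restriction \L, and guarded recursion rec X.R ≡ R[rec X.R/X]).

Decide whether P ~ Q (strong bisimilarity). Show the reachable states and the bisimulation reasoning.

Reachable graph of P (3 states):
  m0 = rec X. a.(0\{a} + a.X + a.(X + 0)) has moves —a→ m1
  m1 = 0\{a} + a.(rec X. a.(0\{a} + a.X + a.(X + 0))) + a.((rec X. a.(0\{a} + a.X + a.(X + 0))) + 0) has moves —a→ m0, —a→ m2
  m2 = (rec X. a.(0\{a} + a.X + a.(X + 0))) + 0 has moves —a→ m1
Reachable graph of Q (3 states):
  n0 = rec X. a.(0\{a} + a.X + (a.(X + 0) + 0)) has moves —a→ n1
  n1 = 0\{a} + a.(rec X. a.(0\{a} + a.X + (a.(X + 0) + 0))) + (a.((rec X. a.(0\{a} + a.X + (a.(X + 0) + 0))) + 0) + 0) has moves —a→ n0, —a→ n2
  n2 = (rec X. a.(0\{a} + a.X + (a.(X + 0) + 0))) + 0 has moves —a→ n1
Coarsest stable partition (strong bisimilarity classes):
  B0 = {m0, m1, m2, n0, n1, n2}
m0 ∈ B0, n0 ∈ B0 → same block

bisimilar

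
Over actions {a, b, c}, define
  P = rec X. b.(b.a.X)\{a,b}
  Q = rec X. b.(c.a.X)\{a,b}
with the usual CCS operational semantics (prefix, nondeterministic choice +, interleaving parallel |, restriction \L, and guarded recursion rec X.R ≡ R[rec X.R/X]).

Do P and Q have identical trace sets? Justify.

NO — witness ⟨bc⟩

Reachable graph of P (2 states):
  u0 = rec X. b.(b.a.X)\{a,b} | -b-> u1
  u1 = (b.a.(rec X. b.(b.a.X)\{a,b}))\{a,b} | ·
Reachable graph of Q (3 states):
  v0 = rec X. b.(c.a.X)\{a,b} | -b-> v1
  v1 = (c.a.(rec X. b.(c.a.X)\{a,b}))\{a,b} | -c-> v2
  v2 = (a.(rec X. b.(c.a.X)\{a,b}))\{a,b} | ·
Executing bc from Q (initial set {v0}):
  [1] b ⇒ {v1}
  [2] c ⇒ {v2}
  Q completes σ.
Executing bc from P (initial set {u0}):
  [1] b ⇒ {u1}
  [2] c ⇒ ∅ (P stuck)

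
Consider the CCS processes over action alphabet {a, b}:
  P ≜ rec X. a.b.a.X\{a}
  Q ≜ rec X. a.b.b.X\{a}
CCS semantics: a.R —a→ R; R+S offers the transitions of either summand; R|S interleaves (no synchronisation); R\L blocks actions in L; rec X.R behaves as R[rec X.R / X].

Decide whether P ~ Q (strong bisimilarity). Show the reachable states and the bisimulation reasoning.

P ≁ Q

LTS(P): 4 reachable states
  s0 = rec X. a.b.a.X\{a} | =a=> s1
  s1 = b.a.(rec X. a.b.a.X\{a})\{a} | =b=> s2
  s2 = a.(rec X. a.b.a.X\{a})\{a} | =a=> s3
  s3 = (rec X. a.b.a.X\{a})\{a} | ·
LTS(Q): 4 reachable states
  t0 = rec X. a.b.b.X\{a} | =a=> t1
  t1 = b.b.(rec X. a.b.b.X\{a})\{a} | =b=> t2
  t2 = b.(rec X. a.b.b.X\{a})\{a} | =b=> t3
  t3 = (rec X. a.b.b.X\{a})\{a} | ·
Bisimilarity quotient blocks:
  B0 = {s0}
  B1 = {s1}
  B2 = {s2}
  B3 = {s3, t3}
  B4 = {t0}
  B5 = {t1}
  B6 = {t2}
s0 ∈ B0, t0 ∈ B4 → different blocks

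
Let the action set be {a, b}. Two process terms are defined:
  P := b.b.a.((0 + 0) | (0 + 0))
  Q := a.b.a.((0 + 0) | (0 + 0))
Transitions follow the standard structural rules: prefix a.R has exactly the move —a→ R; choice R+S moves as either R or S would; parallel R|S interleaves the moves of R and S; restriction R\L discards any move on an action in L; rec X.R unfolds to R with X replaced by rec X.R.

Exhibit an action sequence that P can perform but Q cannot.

b

LTS(P): 4 reachable states
  m0 = b.b.a.((0 + 0) | (0 + 0)) :: =b=> m1
  m1 = b.a.((0 + 0) | (0 + 0)) :: =b=> m2
  m2 = a.((0 + 0) | (0 + 0)) :: =a=> m3
  m3 = (0 + 0) | (0 + 0) :: (no moves)
LTS(Q): 4 reachable states
  n0 = a.b.a.((0 + 0) | (0 + 0)) :: =a=> n1
  n1 = b.a.((0 + 0) | (0 + 0)) :: =b=> n2
  n2 = a.((0 + 0) | (0 + 0)) :: =a=> n3
  n3 = (0 + 0) | (0 + 0) :: (no moves)
Run σ = ⟨b⟩ on P: start {m0}
  step 1 (b): {m1}
  ✓ P
Run σ = ⟨b⟩ on Q: start {n0}
  step 1 (b): ∅ (Q stuck)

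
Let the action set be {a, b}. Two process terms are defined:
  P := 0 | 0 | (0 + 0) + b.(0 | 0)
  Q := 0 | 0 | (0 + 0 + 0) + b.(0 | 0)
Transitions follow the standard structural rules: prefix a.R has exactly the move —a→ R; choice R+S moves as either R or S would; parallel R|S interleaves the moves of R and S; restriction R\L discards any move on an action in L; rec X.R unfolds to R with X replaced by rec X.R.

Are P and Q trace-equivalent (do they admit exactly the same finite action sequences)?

trace-equivalent

LTS(P): 2 reachable states
  p0 = 0 | 0 | (0 + 0) + b.(0 | 0) :: —b→ p1
  p1 = 0 | 0 :: ·
LTS(Q): 2 reachable states
  q0 = 0 | 0 | (0 + 0 + 0) + b.(0 | 0) :: —b→ q1
  q1 = 0 | 0 :: ·
Coarsest stable partition (strong bisimilarity classes):
  B0 = {p0, q0}
  B1 = {p1, q1}
p0 ∈ B0, q0 ∈ B0 → same block
Bisimilar ⇒ trace-equivalent.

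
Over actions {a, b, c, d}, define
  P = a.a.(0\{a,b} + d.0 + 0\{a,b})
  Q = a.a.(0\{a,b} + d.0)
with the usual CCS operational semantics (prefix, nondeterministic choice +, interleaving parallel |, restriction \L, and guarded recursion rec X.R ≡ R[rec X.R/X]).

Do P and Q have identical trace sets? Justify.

trace-equivalent

Reachable graph of P (4 states):
  u0 = a.a.(0\{a,b} + d.0 + 0\{a,b}) → -a-> u1
  u1 = a.(0\{a,b} + d.0 + 0\{a,b}) → -a-> u2
  u2 = 0\{a,b} + d.0 + 0\{a,b} → -d-> u3
  u3 = 0 → ∅
Reachable graph of Q (4 states):
  v0 = a.a.(0\{a,b} + d.0) → -a-> v1
  v1 = a.(0\{a,b} + d.0) → -a-> v2
  v2 = 0\{a,b} + d.0 → -d-> v3
  v3 = 0 → ∅
Coarsest stable partition (strong bisimilarity classes):
  B0 = {u0, v0}
  B1 = {u1, v1}
  B2 = {u2, v2}
  B3 = {u3, v3}
u0 ∈ B0, v0 ∈ B0 → same block
Bisimilar ⇒ trace-equivalent.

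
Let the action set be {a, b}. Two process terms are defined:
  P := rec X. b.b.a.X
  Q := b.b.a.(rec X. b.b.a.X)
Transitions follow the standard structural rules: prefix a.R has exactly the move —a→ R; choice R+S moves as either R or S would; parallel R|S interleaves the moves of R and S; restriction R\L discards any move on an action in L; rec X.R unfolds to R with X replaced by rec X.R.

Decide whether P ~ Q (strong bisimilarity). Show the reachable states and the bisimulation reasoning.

LTS(P): 3 reachable states
  p0 = rec X. b.b.a.X → --b--▸ p1
  p1 = b.a.(rec X. b.b.a.X) → --b--▸ p2
  p2 = a.(rec X. b.b.a.X) → --a--▸ p0
LTS(Q): 4 reachable states
  q0 = b.b.a.(rec X. b.b.a.X) → --b--▸ q1
  q1 = b.a.(rec X. b.b.a.X) → --b--▸ q2
  q2 = a.(rec X. b.b.a.X) → --a--▸ q3
  q3 = rec X. b.b.a.X → --b--▸ q1
Coarsest stable partition (strong bisimilarity classes):
  B0 = {p0, q0, q3}
  B1 = {p1, q1}
  B2 = {p2, q2}
p0 ∈ B0, q0 ∈ B0 → same block

P ~ Q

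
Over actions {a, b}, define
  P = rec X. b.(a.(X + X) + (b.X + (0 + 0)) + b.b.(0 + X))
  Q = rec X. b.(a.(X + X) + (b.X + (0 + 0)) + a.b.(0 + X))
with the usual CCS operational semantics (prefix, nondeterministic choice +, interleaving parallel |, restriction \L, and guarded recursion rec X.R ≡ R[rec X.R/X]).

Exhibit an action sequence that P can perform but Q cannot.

bbbba

LTS(P): 5 reachable states
  u0 = rec X. b.(a.(X + X) + (b.X + (0 + 0)) + b.b.(0 + X)) | -b-> u1
  u1 = a.((rec X. b.(a.(X + X) + (b.X + (0 + 0)) + b.b.(0 + X))) + (rec X. b.(a.(X + X) + (b.X + (0 + 0)) + b.b.(0 + X)))) + (b.(rec X. b.(a.(X + X) + (b.X + (0 + 0)) + b.b.(0 + X))) + (0 + 0)) + b.b.(0 + (rec X. b.(a.(X + X) + (b.X + (0 + 0)) + b.b.(0 + X)))) | -a-> u2, -b-> u0, -b-> u3
  u2 = (rec X. b.(a.(X + X) + (b.X + (0 + 0)) + b.b.(0 + X))) + (rec X. b.(a.(X + X) + (b.X + (0 + 0)) + b.b.(0 + X))) | -b-> u1
  u3 = b.(0 + (rec X. b.(a.(X + X) + (b.X + (0 + 0)) + b.b.(0 + X)))) | -b-> u4
  u4 = 0 + (rec X. b.(a.(X + X) + (b.X + (0 + 0)) + b.b.(0 + X))) | -b-> u1
LTS(Q): 5 reachable states
  v0 = rec X. b.(a.(X + X) + (b.X + (0 + 0)) + a.b.(0 + X)) | -b-> v1
  v1 = a.((rec X. b.(a.(X + X) + (b.X + (0 + 0)) + a.b.(0 + X))) + (rec X. b.(a.(X + X) + (b.X + (0 + 0)) + a.b.(0 + X)))) + (b.(rec X. b.(a.(X + X) + (b.X + (0 + 0)) + a.b.(0 + X))) + (0 + 0)) + a.b.(0 + (rec X. b.(a.(X + X) + (b.X + (0 + 0)) + a.b.(0 + X)))) | -a-> v2, -a-> v3, -b-> v0
  v2 = (rec X. b.(a.(X + X) + (b.X + (0 + 0)) + a.b.(0 + X))) + (rec X. b.(a.(X + X) + (b.X + (0 + 0)) + a.b.(0 + X))) | -b-> v1
  v3 = b.(0 + (rec X. b.(a.(X + X) + (b.X + (0 + 0)) + a.b.(0 + X)))) | -b-> v4
  v4 = 0 + (rec X. b.(a.(X + X) + (b.X + (0 + 0)) + a.b.(0 + X))) | -b-> v1
Trace ⟨bbbba⟩ through P, begin at {u0}:
  after b @ step 1: {u1}
  after b @ step 2: {u0, u3}
  after b @ step 3: {u1, u4}
  after b @ step 4: {u0, u1, u3}
  after a @ step 5: {u2}
  — P admits the full trace.
Trace ⟨bbbba⟩ through Q, begin at {v0}:
  after b @ step 1: {v1}
  after b @ step 2: {v0}
  after b @ step 3: {v1}
  after b @ step 4: {v0}
  after a @ step 5: ∅ (Q stuck)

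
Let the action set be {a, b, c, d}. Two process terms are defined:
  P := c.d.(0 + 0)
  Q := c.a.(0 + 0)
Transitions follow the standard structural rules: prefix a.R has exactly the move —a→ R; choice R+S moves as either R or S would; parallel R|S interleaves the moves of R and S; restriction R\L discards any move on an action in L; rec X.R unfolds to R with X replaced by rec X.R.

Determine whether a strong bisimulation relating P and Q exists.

Reachable graph of P (3 states):
  p0 = c.d.(0 + 0) | =c=> p1
  p1 = d.(0 + 0) | =d=> p2
  p2 = 0 + 0 | ·
Reachable graph of Q (3 states):
  q0 = c.a.(0 + 0) | =c=> q1
  q1 = a.(0 + 0) | =a=> q2
  q2 = 0 + 0 | ·
Bisimilarity quotient blocks:
  B0 = {p0}
  B1 = {p1}
  B2 = {p2, q2}
  B3 = {q0}
  B4 = {q1}
p0 ∈ B0, q0 ∈ B3 → different blocks

NO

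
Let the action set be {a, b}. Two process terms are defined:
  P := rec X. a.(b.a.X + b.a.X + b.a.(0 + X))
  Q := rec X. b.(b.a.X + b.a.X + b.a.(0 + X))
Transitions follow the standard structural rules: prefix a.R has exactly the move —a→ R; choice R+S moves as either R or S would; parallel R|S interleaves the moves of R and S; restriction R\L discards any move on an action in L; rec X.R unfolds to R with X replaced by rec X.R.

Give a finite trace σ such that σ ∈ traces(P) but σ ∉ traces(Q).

Reachable graph of P (5 states):
  m0 = rec X. a.(b.a.X + b.a.X + b.a.(0 + X)) ⊢ =a=> m1
  m1 = b.a.(rec X. a.(b.a.X + b.a.X + b.a.(0 + X))) + b.a.(rec X. a.(b.a.X + b.a.X + b.a.(0 + X))) + b.a.(0 + (rec X. a.(b.a.X + b.a.X + b.a.(0 + X)))) ⊢ =b=> m2, =b=> m3
  m2 = a.(0 + (rec X. a.(b.a.X + b.a.X + b.a.(0 + X)))) ⊢ =a=> m4
  m3 = a.(rec X. a.(b.a.X + b.a.X + b.a.(0 + X))) ⊢ =a=> m0
  m4 = 0 + (rec X. a.(b.a.X + b.a.X + b.a.(0 + X))) ⊢ =a=> m1
Reachable graph of Q (5 states):
  n0 = rec X. b.(b.a.X + b.a.X + b.a.(0 + X)) ⊢ =b=> n1
  n1 = b.a.(rec X. b.(b.a.X + b.a.X + b.a.(0 + X))) + b.a.(rec X. b.(b.a.X + b.a.X + b.a.(0 + X))) + b.a.(0 + (rec X. b.(b.a.X + b.a.X + b.a.(0 + X)))) ⊢ =b=> n2, =b=> n3
  n2 = a.(0 + (rec X. b.(b.a.X + b.a.X + b.a.(0 + X)))) ⊢ =a=> n4
  n3 = a.(rec X. b.(b.a.X + b.a.X + b.a.(0 + X))) ⊢ =a=> n0
  n4 = 0 + (rec X. b.(b.a.X + b.a.X + b.a.(0 + X))) ⊢ =b=> n1
Trace ⟨a⟩ through P, begin at {m0}:
  after a @ step 1: {m1}
  — P admits the full trace.
Trace ⟨a⟩ through Q, begin at {n0}:
  after a @ step 1: no successor for Q

a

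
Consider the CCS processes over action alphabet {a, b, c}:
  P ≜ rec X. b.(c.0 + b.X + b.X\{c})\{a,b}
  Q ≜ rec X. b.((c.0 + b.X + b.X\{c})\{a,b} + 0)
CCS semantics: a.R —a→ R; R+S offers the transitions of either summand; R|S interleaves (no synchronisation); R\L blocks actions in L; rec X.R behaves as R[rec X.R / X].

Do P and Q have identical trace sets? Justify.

traces(P) = traces(Q)

P's transition system — 3 states:
  p0 = rec X. b.(c.0 + b.X + b.X\{c})\{a,b} has moves -b-> p1
  p1 = (c.0 + b.(rec X. b.(c.0 + b.X + b.X\{c})\{a,b}) + b.(rec X. b.(c.0 + b.X + b.X\{c})\{a,b})\{c})\{a,b} has moves -c-> p2
  p2 = 0\{a,b} has moves ·
Q's transition system — 3 states:
  q0 = rec X. b.((c.0 + b.X + b.X\{c})\{a,b} + 0) has moves -b-> q1
  q1 = (c.0 + b.(rec X. b.((c.0 + b.X + b.X\{c})\{a,b} + 0)) + b.(rec X. b.((c.0 + b.X + b.X\{c})\{a,b} + 0))\{c})\{a,b} + 0 has moves -c-> q2
  q2 = 0\{a,b} has moves ·
Partition-refinement fixed point:
  B0 = {p0, q0}
  B1 = {p1, q1}
  B2 = {p2, q2}
p0 ∈ B0, q0 ∈ B0 → same block
Bisimilar ⇒ trace-equivalent.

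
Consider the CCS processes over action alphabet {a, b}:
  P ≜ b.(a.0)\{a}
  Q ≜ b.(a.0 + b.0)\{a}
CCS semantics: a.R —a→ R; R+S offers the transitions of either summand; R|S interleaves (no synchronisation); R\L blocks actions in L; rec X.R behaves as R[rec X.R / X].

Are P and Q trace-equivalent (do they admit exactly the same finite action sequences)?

Reachable graph of P (2 states):
  u0 = b.(a.0)\{a} ⊢ —b→ u1
  u1 = (a.0)\{a} ⊢ ∅
Reachable graph of Q (3 states):
  v0 = b.(a.0 + b.0)\{a} ⊢ —b→ v1
  v1 = (a.0 + b.0)\{a} ⊢ —b→ v2
  v2 = 0\{a} ⊢ ∅
Trace ⟨bb⟩ through Q, begin at {v0}:
  [1] b ⇒ {v1}
  [2] b ⇒ {v2}
  Q completes σ.
Trace ⟨bb⟩ through P, begin at {u0}:
  [1] b ⇒ {u1}
  [2] b ⇒ no successor for P

NO — witness ⟨bb⟩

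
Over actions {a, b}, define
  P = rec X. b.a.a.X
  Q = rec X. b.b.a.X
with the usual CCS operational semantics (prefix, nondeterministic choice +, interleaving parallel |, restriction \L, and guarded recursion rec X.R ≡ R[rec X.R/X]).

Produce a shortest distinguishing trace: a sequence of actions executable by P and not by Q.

P's transition system — 3 states:
  p0 = rec X. b.a.a.X has moves ··b··> p1
  p1 = a.a.(rec X. b.a.a.X) has moves ··a··> p2
  p2 = a.(rec X. b.a.a.X) has moves ··a··> p0
Q's transition system — 3 states:
  q0 = rec X. b.b.a.X has moves ··b··> q1
  q1 = b.a.(rec X. b.b.a.X) has moves ··b··> q2
  q2 = a.(rec X. b.b.a.X) has moves ··a··> q0
Executing ba from P (initial set {p0}):
  after b @ step 1: {p1}
  after a @ step 2: {p2}
  — P admits the full trace.
Executing ba from Q (initial set {q0}):
  after b @ step 1: {q1}
  after a @ step 2: ∅  — Q cannot continue

ba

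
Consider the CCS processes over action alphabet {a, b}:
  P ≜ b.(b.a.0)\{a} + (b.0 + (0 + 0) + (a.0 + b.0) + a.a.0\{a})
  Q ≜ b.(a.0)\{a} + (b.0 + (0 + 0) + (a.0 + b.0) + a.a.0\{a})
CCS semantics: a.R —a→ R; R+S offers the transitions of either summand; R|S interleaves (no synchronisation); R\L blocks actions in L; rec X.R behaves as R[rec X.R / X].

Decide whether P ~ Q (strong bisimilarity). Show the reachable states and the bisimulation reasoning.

Reachable graph of P (6 states):
  p0 = b.(b.a.0)\{a} + (b.0 + (0 + 0) + (a.0 + b.0) + a.a.0\{a}) | -a-> p1, -a-> p2, -b-> p1, -b-> p3
  p1 = 0 | deadlocked
  p2 = a.0\{a} | -a-> p4
  p3 = (b.a.0)\{a} | -b-> p5
  p4 = 0\{a} | deadlocked
  p5 = (a.0)\{a} | deadlocked
Reachable graph of Q (5 states):
  q0 = b.(a.0)\{a} + (b.0 + (0 + 0) + (a.0 + b.0) + a.a.0\{a}) | -a-> q1, -a-> q2, -b-> q1, -b-> q3
  q1 = 0 | deadlocked
  q2 = a.0\{a} | -a-> q4
  q3 = (a.0)\{a} | deadlocked
  q4 = 0\{a} | deadlocked
Bisimilarity quotient blocks:
  B0 = {p0}
  B1 = {p1, p4, p5, q1, q3, q4}
  B2 = {p3}
  B3 = {p2, q2}
  B4 = {q0}
p0 ∈ B0, q0 ∈ B4 → different blocks

not bisimilar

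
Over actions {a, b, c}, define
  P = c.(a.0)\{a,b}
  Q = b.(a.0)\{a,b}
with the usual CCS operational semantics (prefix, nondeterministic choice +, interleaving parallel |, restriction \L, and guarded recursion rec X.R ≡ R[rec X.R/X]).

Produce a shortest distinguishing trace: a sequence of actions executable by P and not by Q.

c

LTS(P): 2 reachable states
  m0 = c.(a.0)\{a,b} → —c→ m1
  m1 = (a.0)\{a,b} → ·
LTS(Q): 2 reachable states
  n0 = b.(a.0)\{a,b} → —b→ n1
  n1 = (a.0)\{a,b} → ·
Run σ = ⟨c⟩ on P: start {m0}
  step 1 (c): {m1}
  — P admits the full trace.
Run σ = ⟨c⟩ on Q: start {n0}
  step 1 (c): no successor for Q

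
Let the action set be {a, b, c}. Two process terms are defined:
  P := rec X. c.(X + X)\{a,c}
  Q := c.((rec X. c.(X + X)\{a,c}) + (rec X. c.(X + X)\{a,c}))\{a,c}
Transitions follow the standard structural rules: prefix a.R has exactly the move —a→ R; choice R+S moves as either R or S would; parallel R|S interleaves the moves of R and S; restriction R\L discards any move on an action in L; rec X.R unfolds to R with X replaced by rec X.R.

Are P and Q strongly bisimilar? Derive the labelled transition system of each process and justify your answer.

bisimilar

P's transition system — 2 states:
  p0 = rec X. c.(X + X)\{a,c} → --c--▸ p1
  p1 = ((rec X. c.(X + X)\{a,c}) + (rec X. c.(X + X)\{a,c}))\{a,c} → stopped
Q's transition system — 2 states:
  q0 = c.((rec X. c.(X + X)\{a,c}) + (rec X. c.(X + X)\{a,c}))\{a,c} → --c--▸ q1
  q1 = ((rec X. c.(X + X)\{a,c}) + (rec X. c.(X + X)\{a,c}))\{a,c} → stopped
Partition-refinement fixed point:
  B0 = {p0, q0}
  B1 = {p1, q1}
p0 ∈ B0, q0 ∈ B0 → same block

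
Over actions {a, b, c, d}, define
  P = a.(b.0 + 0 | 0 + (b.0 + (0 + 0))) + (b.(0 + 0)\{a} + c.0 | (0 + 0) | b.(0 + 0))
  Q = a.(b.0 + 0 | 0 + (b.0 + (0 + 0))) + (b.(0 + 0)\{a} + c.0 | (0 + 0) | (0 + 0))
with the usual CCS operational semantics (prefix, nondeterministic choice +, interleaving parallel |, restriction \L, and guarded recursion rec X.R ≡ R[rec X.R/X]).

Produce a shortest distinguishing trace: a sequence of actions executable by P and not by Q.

P's transition system — 7 states:
  s0 = a.(b.0 + 0 | 0 + (b.0 + (0 + 0))) + (b.(0 + 0)\{a} + c.0 | (0 + 0) | b.(0 + 0)) ⊢ --a--▸ s1, --b--▸ s2, --b--▸ s3, --c--▸ s4
  s1 = b.0 + 0 | 0 + (b.0 + (0 + 0)) ⊢ --b--▸ s5
  s2 = (0 + 0)\{a} ⊢ deadlocked
  s3 = c.0 | (0 + 0) | (0 + 0) ⊢ --c--▸ s6
  s4 = 0 | (0 + 0) | b.(0 + 0) ⊢ --b--▸ s6
  s5 = 0 ⊢ deadlocked
  s6 = 0 | (0 + 0) | (0 + 0) ⊢ deadlocked
Q's transition system — 5 states:
  t0 = a.(b.0 + 0 | 0 + (b.0 + (0 + 0))) + (b.(0 + 0)\{a} + c.0 | (0 + 0) | (0 + 0)) ⊢ --a--▸ t1, --b--▸ t2, --c--▸ t3
  t1 = b.0 + 0 | 0 + (b.0 + (0 + 0)) ⊢ --b--▸ t4
  t2 = (0 + 0)\{a} ⊢ deadlocked
  t3 = 0 | (0 + 0) | (0 + 0) ⊢ deadlocked
  t4 = 0 ⊢ deadlocked
Trace ⟨bc⟩ through P, begin at {s0}:
  [1] b ⇒ {s2, s3}
  [2] c ⇒ {s6}
  — P admits the full trace.
Trace ⟨bc⟩ through Q, begin at {t0}:
  [1] b ⇒ {t2}
  [2] c ⇒ ∅ (Q stuck)

bc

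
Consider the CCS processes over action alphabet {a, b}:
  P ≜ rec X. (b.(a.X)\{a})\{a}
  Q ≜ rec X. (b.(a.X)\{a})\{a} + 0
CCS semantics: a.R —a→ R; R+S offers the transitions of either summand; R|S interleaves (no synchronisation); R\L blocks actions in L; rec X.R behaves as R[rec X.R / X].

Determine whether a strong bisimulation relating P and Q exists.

Reachable graph of P (2 states):
  p0 = rec X. (b.(a.X)\{a})\{a} | --b--▸ p1
  p1 = (a.(rec X. (b.(a.X)\{a})\{a}))\{a}\{a} | deadlocked
Reachable graph of Q (2 states):
  q0 = rec X. (b.(a.X)\{a})\{a} + 0 | --b--▸ q1
  q1 = (a.(rec X. (b.(a.X)\{a})\{a} + 0))\{a}\{a} | deadlocked
Coarsest stable partition (strong bisimilarity classes):
  B0 = {p0, q0}
  B1 = {p1, q1}
p0 ∈ B0, q0 ∈ B0 → same block

P ~ Q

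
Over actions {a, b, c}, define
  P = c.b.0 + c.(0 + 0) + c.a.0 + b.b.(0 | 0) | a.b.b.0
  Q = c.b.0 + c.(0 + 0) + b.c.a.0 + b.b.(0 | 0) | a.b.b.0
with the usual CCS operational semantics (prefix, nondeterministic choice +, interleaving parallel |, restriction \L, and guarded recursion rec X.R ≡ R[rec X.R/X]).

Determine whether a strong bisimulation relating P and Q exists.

not bisimilar

LTS(P): 16 reachable states
  m0 = c.b.0 + c.(0 + 0) + c.a.0 + b.b.(0 | 0) | a.b.b.0 → ··a··> m1, ··b··> m2, ··c··> m3, ··c··> m4, ··c··> m5
  m1 = b.b.(0 | 0) | b.b.0 → ··b··> m6, ··b··> m7
  m2 = b.(0 | 0) | a.b.b.0 → ··a··> m6, ··b··> m8
  m3 = 0 + 0 → deadlocked
  m4 = a.0 → ··a··> m9
  m5 = b.0 → ··b··> m9
  m6 = b.(0 | 0) | b.b.0 → ··b··> m10, ··b··> m11
  m7 = b.b.(0 | 0) | b.0 → ··b··> m11, ··b··> m12
  m8 = 0 | 0 | a.b.b.0 → ··a··> m10
  m9 = 0 → deadlocked
  m10 = 0 | 0 | b.b.0 → ··b··> m13
  m11 = b.(0 | 0) | b.0 → ··b··> m13, ··b··> m14
  m12 = b.b.(0 | 0) | 0 → ··b··> m14
  m13 = 0 | 0 | b.0 → ··b··> m15
  m14 = b.(0 | 0) | 0 → ··b··> m15
  m15 = 0 | 0 | 0 → deadlocked
LTS(Q): 17 reachable states
  n0 = c.b.0 + c.(0 + 0) + b.c.a.0 + b.b.(0 | 0) | a.b.b.0 → ··a··> n1, ··b··> n2, ··b··> n3, ··c··> n4, ··c··> n5
  n1 = b.b.(0 | 0) | b.b.0 → ··b··> n6, ··b··> n7
  n2 = b.(0 | 0) | a.b.b.0 → ··a··> n6, ··b··> n8
  n3 = c.a.0 → ··c··> n9
  n4 = 0 + 0 → deadlocked
  n5 = b.0 → ··b··> n10
  n6 = b.(0 | 0) | b.b.0 → ··b··> n11, ··b··> n12
  n7 = b.b.(0 | 0) | b.0 → ··b··> n12, ··b··> n13
  n8 = 0 | 0 | a.b.b.0 → ··a··> n11
  n9 = a.0 → ··a··> n10
  n10 = 0 → deadlocked
  n11 = 0 | 0 | b.b.0 → ··b··> n14
  n12 = b.(0 | 0) | b.0 → ··b··> n14, ··b··> n15
  n13 = b.b.(0 | 0) | 0 → ··b··> n15
  n14 = 0 | 0 | b.0 → ··b··> n16
  n15 = b.(0 | 0) | 0 → ··b··> n16
  n16 = 0 | 0 | 0 → deadlocked
Coarsest stable partition (strong bisimilarity classes):
  B0 = {m0}
  B1 = {m1, n1}
  B2 = {m6, m7, n6, n7}
  B3 = {m10, m11, m12, n11, n12, n13}
  B4 = {m13, m14, m5, n14, n15, n5}
  B5 = {m15, m3, m9, n10, n16, n4}
  B6 = {m2, n2}
  B7 = {m8, n8}
  B8 = {m4, n9}
  B9 = {n0}
  B10 = {n3}
m0 ∈ B0, n0 ∈ B9 → different blocks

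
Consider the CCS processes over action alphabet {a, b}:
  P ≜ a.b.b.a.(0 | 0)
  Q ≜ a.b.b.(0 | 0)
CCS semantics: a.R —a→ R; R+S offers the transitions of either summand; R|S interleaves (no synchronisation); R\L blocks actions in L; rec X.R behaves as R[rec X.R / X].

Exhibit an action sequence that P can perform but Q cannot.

P's transition system — 5 states:
  u0 = a.b.b.a.(0 | 0) :: —a→ u1
  u1 = b.b.a.(0 | 0) :: —b→ u2
  u2 = b.a.(0 | 0) :: —b→ u3
  u3 = a.(0 | 0) :: —a→ u4
  u4 = 0 | 0 :: deadlocked
Q's transition system — 4 states:
  v0 = a.b.b.(0 | 0) :: —a→ v1
  v1 = b.b.(0 | 0) :: —b→ v2
  v2 = b.(0 | 0) :: —b→ v3
  v3 = 0 | 0 :: deadlocked
Run σ = ⟨abba⟩ on P: start {u0}
  step 1 (a): {u1}
  step 2 (b): {u2}
  step 3 (b): {u3}
  step 4 (a): {u4}
  ✓ P
Run σ = ⟨abba⟩ on Q: start {v0}
  step 1 (a): {v1}
  step 2 (b): {v2}
  step 3 (b): {v3}
  step 4 (a): ∅  — Q cannot continue

abba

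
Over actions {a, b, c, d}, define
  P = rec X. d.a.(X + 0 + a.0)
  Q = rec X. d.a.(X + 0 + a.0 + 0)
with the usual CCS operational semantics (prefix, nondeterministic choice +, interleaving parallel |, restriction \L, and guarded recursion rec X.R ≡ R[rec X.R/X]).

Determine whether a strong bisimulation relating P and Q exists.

Reachable graph of P (4 states):
  s0 = rec X. d.a.(X + 0 + a.0) has moves --d--▸ s1
  s1 = a.((rec X. d.a.(X + 0 + a.0)) + 0 + a.0) has moves --a--▸ s2
  s2 = (rec X. d.a.(X + 0 + a.0)) + 0 + a.0 has moves --a--▸ s3, --d--▸ s1
  s3 = 0 has moves deadlocked
Reachable graph of Q (4 states):
  t0 = rec X. d.a.(X + 0 + a.0 + 0) has moves --d--▸ t1
  t1 = a.((rec X. d.a.(X + 0 + a.0 + 0)) + 0 + a.0 + 0) has moves --a--▸ t2
  t2 = (rec X. d.a.(X + 0 + a.0 + 0)) + 0 + a.0 + 0 has moves --a--▸ t3, --d--▸ t1
  t3 = 0 has moves deadlocked
Partition-refinement fixed point:
  B0 = {s0, t0}
  B1 = {s1, t1}
  B2 = {s2, t2}
  B3 = {s3, t3}
s0 ∈ B0, t0 ∈ B0 → same block

YES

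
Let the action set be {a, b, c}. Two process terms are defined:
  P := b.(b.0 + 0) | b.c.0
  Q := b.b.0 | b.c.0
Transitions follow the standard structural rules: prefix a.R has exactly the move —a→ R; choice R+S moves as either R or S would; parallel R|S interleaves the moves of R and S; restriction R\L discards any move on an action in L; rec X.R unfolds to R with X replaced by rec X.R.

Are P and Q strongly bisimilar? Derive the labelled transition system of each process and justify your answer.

P's transition system — 9 states:
  s0 = b.(b.0 + 0) | b.c.0 has moves =b=> s1, =b=> s2
  s1 = (b.0 + 0) | b.c.0 has moves =b=> s3, =b=> s4
  s2 = b.(b.0 + 0) | c.0 has moves =b=> s3, =c=> s5
  s3 = (b.0 + 0) | c.0 has moves =b=> s6, =c=> s7
  s4 = 0 | b.c.0 has moves =b=> s6
  s5 = b.(b.0 + 0) | 0 has moves =b=> s7
  s6 = 0 | c.0 has moves =c=> s8
  s7 = (b.0 + 0) | 0 has moves =b=> s8
  s8 = 0 | 0 has moves (no moves)
Q's transition system — 9 states:
  t0 = b.b.0 | b.c.0 has moves =b=> t1, =b=> t2
  t1 = b.0 | b.c.0 has moves =b=> t3, =b=> t4
  t2 = b.b.0 | c.0 has moves =b=> t4, =c=> t5
  t3 = 0 | b.c.0 has moves =b=> t6
  t4 = b.0 | c.0 has moves =b=> t6, =c=> t7
  t5 = b.b.0 | 0 has moves =b=> t7
  t6 = 0 | c.0 has moves =c=> t8
  t7 = b.0 | 0 has moves =b=> t8
  t8 = 0 | 0 has moves (no moves)
Partition-refinement fixed point:
  B0 = {s0, t0}
  B1 = {s2, t2}
  B2 = {s3, t4}
  B3 = {s6, t6}
  B4 = {s8, t8}
  B5 = {s7, t7}
  B6 = {s5, t5}
  B7 = {s1, t1}
  B8 = {s4, t3}
s0 ∈ B0, t0 ∈ B0 → same block

bisimilar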